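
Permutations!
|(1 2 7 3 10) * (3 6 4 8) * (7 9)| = 9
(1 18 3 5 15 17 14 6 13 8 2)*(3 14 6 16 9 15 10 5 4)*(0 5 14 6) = (0 5 10 14 16 9 15 17)(1 18 6 13 8 2)(3 4) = [5, 18, 1, 4, 3, 10, 13, 7, 2, 15, 14, 11, 12, 8, 16, 17, 9, 0, 6]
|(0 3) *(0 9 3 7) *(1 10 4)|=6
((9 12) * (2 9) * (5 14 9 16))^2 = ((2 16 5 14 9 12))^2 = (2 5 9)(12 16 14)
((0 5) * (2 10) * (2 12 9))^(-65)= ((0 5)(2 10 12 9))^(-65)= (0 5)(2 9 12 10)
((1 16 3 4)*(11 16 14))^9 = ((1 14 11 16 3 4))^9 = (1 16)(3 14)(4 11)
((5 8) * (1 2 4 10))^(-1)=((1 2 4 10)(5 8))^(-1)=(1 10 4 2)(5 8)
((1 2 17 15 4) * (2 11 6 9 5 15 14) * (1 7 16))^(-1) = (1 16 7 4 15 5 9 6 11)(2 14 17)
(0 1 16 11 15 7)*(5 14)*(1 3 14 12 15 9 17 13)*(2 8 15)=[3, 16, 8, 14, 4, 12, 6, 0, 15, 17, 10, 9, 2, 1, 5, 7, 11, 13]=(0 3 14 5 12 2 8 15 7)(1 16 11 9 17 13)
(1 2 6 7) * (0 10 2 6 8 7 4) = (0 10 2 8 7 1 6 4) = [10, 6, 8, 3, 0, 5, 4, 1, 7, 9, 2]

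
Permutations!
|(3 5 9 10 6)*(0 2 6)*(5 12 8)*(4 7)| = |(0 2 6 3 12 8 5 9 10)(4 7)| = 18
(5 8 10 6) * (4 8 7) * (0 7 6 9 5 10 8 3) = [7, 1, 2, 0, 3, 6, 10, 4, 8, 5, 9] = (0 7 4 3)(5 6 10 9)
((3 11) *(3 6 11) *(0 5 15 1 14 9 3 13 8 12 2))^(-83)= (0 9 2 14 12 1 8 15 13 5 3)(6 11)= ((0 5 15 1 14 9 3 13 8 12 2)(6 11))^(-83)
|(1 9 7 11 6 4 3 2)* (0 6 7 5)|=8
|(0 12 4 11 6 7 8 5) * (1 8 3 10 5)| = 18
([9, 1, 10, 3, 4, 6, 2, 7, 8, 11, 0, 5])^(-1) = (0 10 2 6 5 11 9)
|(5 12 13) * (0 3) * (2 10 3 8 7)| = 6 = |(0 8 7 2 10 3)(5 12 13)|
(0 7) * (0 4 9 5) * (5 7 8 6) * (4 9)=[8, 1, 2, 3, 4, 0, 5, 9, 6, 7]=(0 8 6 5)(7 9)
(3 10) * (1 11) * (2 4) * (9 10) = [0, 11, 4, 9, 2, 5, 6, 7, 8, 10, 3, 1] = (1 11)(2 4)(3 9 10)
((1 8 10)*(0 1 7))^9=(0 7 10 8 1)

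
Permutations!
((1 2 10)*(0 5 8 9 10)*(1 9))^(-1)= ((0 5 8 1 2)(9 10))^(-1)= (0 2 1 8 5)(9 10)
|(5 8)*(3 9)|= |(3 9)(5 8)|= 2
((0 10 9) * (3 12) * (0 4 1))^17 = ((0 10 9 4 1)(3 12))^17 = (0 9 1 10 4)(3 12)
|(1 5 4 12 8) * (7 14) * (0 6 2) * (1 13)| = 6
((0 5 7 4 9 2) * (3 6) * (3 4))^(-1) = (0 2 9 4 6 3 7 5)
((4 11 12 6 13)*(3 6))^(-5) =(3 6 13 4 11 12)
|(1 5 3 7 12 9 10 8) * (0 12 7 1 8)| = |(0 12 9 10)(1 5 3)| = 12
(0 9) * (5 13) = (0 9)(5 13) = [9, 1, 2, 3, 4, 13, 6, 7, 8, 0, 10, 11, 12, 5]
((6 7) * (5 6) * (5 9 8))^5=(9)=((5 6 7 9 8))^5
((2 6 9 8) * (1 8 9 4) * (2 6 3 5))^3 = ((9)(1 8 6 4)(2 3 5))^3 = (9)(1 4 6 8)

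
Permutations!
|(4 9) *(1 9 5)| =4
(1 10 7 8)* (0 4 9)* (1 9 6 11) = (0 4 6 11 1 10 7 8 9) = [4, 10, 2, 3, 6, 5, 11, 8, 9, 0, 7, 1]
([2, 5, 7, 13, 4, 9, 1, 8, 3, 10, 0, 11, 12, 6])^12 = [2, 5, 7, 13, 4, 9, 1, 8, 3, 10, 0, 11, 12, 6]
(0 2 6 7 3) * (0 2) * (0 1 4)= (0 1 4)(2 6 7 3)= [1, 4, 6, 2, 0, 5, 7, 3]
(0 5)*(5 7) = (0 7 5) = [7, 1, 2, 3, 4, 0, 6, 5]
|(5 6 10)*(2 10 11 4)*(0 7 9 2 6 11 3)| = 10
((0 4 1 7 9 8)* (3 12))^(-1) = (0 8 9 7 1 4)(3 12)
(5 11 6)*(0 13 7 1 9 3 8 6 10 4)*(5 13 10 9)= [10, 5, 2, 8, 0, 11, 13, 1, 6, 3, 4, 9, 12, 7]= (0 10 4)(1 5 11 9 3 8 6 13 7)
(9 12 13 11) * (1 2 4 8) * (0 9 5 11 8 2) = (0 9 12 13 8 1)(2 4)(5 11) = [9, 0, 4, 3, 2, 11, 6, 7, 1, 12, 10, 5, 13, 8]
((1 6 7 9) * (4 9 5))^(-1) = ((1 6 7 5 4 9))^(-1) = (1 9 4 5 7 6)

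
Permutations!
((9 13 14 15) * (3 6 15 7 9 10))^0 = (15)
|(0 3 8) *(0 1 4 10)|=6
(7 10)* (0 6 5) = (0 6 5)(7 10) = [6, 1, 2, 3, 4, 0, 5, 10, 8, 9, 7]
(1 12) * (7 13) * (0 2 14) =(0 2 14)(1 12)(7 13) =[2, 12, 14, 3, 4, 5, 6, 13, 8, 9, 10, 11, 1, 7, 0]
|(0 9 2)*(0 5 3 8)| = |(0 9 2 5 3 8)| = 6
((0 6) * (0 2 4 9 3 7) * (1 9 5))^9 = (9)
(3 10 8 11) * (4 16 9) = [0, 1, 2, 10, 16, 5, 6, 7, 11, 4, 8, 3, 12, 13, 14, 15, 9] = (3 10 8 11)(4 16 9)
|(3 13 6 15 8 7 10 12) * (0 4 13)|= 10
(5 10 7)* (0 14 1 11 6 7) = (0 14 1 11 6 7 5 10) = [14, 11, 2, 3, 4, 10, 7, 5, 8, 9, 0, 6, 12, 13, 1]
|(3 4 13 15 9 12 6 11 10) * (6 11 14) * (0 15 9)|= |(0 15)(3 4 13 9 12 11 10)(6 14)|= 14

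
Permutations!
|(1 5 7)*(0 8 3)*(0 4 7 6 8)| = |(1 5 6 8 3 4 7)| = 7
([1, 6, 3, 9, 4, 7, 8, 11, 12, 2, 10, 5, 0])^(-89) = (0 1 6 8 12)(2 3 9)(5 7 11)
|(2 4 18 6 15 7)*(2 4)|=5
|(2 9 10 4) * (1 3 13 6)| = 4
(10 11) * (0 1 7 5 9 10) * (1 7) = (0 7 5 9 10 11) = [7, 1, 2, 3, 4, 9, 6, 5, 8, 10, 11, 0]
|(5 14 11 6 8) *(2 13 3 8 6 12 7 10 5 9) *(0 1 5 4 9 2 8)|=14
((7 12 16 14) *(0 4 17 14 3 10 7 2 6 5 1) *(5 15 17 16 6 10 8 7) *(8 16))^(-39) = ((0 4 8 7 12 6 15 17 14 2 10 5 1)(3 16))^(-39) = (17)(3 16)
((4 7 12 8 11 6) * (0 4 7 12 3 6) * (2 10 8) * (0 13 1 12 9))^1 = (0 4 9)(1 12 2 10 8 11 13)(3 6 7)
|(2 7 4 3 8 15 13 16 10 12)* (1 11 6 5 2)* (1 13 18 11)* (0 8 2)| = |(0 8 15 18 11 6 5)(2 7 4 3)(10 12 13 16)| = 28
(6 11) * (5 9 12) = (5 9 12)(6 11) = [0, 1, 2, 3, 4, 9, 11, 7, 8, 12, 10, 6, 5]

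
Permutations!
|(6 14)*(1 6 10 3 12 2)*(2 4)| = 8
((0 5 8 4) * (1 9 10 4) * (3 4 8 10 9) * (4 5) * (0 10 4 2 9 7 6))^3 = (0 7 2 6 9)(1 4)(3 10)(5 8) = ((0 2 9 7 6)(1 3 5 4 10 8))^3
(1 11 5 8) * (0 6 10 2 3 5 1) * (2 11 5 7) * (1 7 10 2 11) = (0 6 2 3 10 1 5 8)(7 11) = [6, 5, 3, 10, 4, 8, 2, 11, 0, 9, 1, 7]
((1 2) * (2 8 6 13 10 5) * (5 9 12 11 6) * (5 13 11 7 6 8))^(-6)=((1 5 2)(6 11 8 13 10 9 12 7))^(-6)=(6 8 10 12)(7 11 13 9)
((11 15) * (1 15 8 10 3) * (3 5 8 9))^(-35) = (15)(5 8 10)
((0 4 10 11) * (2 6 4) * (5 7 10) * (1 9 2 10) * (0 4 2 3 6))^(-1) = (0 2 6 3 9 1 7 5 4 11 10) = ((0 10 11 4 5 7 1 9 3 6 2))^(-1)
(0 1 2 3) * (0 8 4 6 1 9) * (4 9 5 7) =(0 5 7 4 6 1 2 3 8 9) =[5, 2, 3, 8, 6, 7, 1, 4, 9, 0]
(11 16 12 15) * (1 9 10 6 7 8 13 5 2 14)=(1 9 10 6 7 8 13 5 2 14)(11 16 12 15)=[0, 9, 14, 3, 4, 2, 7, 8, 13, 10, 6, 16, 15, 5, 1, 11, 12]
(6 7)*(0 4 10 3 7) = [4, 1, 2, 7, 10, 5, 0, 6, 8, 9, 3] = (0 4 10 3 7 6)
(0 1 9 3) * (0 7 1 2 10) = (0 2 10)(1 9 3 7) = [2, 9, 10, 7, 4, 5, 6, 1, 8, 3, 0]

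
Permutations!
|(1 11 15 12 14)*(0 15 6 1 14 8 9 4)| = 6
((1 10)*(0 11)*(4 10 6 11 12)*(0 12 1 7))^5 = (0 4 6 7 12 1 10 11)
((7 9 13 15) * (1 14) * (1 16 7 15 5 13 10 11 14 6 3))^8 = (1 3 6)(7 10 14)(9 11 16)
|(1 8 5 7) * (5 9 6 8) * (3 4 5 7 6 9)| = 10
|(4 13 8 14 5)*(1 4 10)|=7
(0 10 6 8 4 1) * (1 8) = (0 10 6 1)(4 8) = [10, 0, 2, 3, 8, 5, 1, 7, 4, 9, 6]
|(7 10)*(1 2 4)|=6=|(1 2 4)(7 10)|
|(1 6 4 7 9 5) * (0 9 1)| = 12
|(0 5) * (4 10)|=2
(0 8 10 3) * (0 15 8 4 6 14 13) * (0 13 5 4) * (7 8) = (3 15 7 8 10)(4 6 14 5) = [0, 1, 2, 15, 6, 4, 14, 8, 10, 9, 3, 11, 12, 13, 5, 7]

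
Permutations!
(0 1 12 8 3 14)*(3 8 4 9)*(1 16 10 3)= (0 16 10 3 14)(1 12 4 9)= [16, 12, 2, 14, 9, 5, 6, 7, 8, 1, 3, 11, 4, 13, 0, 15, 10]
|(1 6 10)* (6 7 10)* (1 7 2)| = 2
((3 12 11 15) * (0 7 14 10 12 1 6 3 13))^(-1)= ((0 7 14 10 12 11 15 13)(1 6 3))^(-1)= (0 13 15 11 12 10 14 7)(1 3 6)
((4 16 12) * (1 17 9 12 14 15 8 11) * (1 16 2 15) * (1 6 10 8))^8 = ((1 17 9 12 4 2 15)(6 10 8 11 16 14))^8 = (1 17 9 12 4 2 15)(6 8 16)(10 11 14)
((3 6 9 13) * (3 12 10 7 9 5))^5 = (13)(3 5 6)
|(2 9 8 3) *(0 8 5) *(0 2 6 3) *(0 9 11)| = 6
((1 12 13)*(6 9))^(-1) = (1 13 12)(6 9)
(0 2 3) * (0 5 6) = [2, 1, 3, 5, 4, 6, 0] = (0 2 3 5 6)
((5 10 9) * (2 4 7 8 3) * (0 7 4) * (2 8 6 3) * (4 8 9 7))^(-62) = ((0 4 8 2)(3 9 5 10 7 6))^(-62) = (0 8)(2 4)(3 7 5)(6 10 9)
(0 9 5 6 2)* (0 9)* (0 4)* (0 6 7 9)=(0 4 6 2)(5 7 9)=[4, 1, 0, 3, 6, 7, 2, 9, 8, 5]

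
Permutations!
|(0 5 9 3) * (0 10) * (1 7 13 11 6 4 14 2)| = 40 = |(0 5 9 3 10)(1 7 13 11 6 4 14 2)|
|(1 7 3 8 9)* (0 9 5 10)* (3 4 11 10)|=21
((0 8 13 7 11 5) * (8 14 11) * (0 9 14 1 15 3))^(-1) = (0 3 15 1)(5 11 14 9)(7 13 8)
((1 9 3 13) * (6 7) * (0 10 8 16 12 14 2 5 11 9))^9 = ((0 10 8 16 12 14 2 5 11 9 3 13 1)(6 7))^9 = (0 9 14 10 3 2 8 13 5 16 1 11 12)(6 7)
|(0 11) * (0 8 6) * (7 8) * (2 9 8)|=7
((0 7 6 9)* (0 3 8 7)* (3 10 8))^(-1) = ((6 9 10 8 7))^(-1) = (6 7 8 10 9)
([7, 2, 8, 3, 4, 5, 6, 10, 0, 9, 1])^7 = [7, 2, 8, 3, 4, 5, 6, 10, 0, 9, 1]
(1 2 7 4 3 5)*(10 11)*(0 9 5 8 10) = (0 9 5 1 2 7 4 3 8 10 11) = [9, 2, 7, 8, 3, 1, 6, 4, 10, 5, 11, 0]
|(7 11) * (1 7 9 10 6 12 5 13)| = |(1 7 11 9 10 6 12 5 13)| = 9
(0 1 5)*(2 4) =(0 1 5)(2 4) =[1, 5, 4, 3, 2, 0]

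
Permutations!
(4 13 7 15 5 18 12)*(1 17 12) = (1 17 12 4 13 7 15 5 18) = [0, 17, 2, 3, 13, 18, 6, 15, 8, 9, 10, 11, 4, 7, 14, 5, 16, 12, 1]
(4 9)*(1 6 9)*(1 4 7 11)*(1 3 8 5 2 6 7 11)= [0, 7, 6, 8, 4, 2, 9, 1, 5, 11, 10, 3]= (1 7)(2 6 9 11 3 8 5)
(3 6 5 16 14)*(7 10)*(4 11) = [0, 1, 2, 6, 11, 16, 5, 10, 8, 9, 7, 4, 12, 13, 3, 15, 14] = (3 6 5 16 14)(4 11)(7 10)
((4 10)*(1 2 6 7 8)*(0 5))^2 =(10)(1 6 8 2 7)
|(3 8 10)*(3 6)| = |(3 8 10 6)| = 4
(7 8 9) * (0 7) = (0 7 8 9) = [7, 1, 2, 3, 4, 5, 6, 8, 9, 0]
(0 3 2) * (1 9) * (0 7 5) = (0 3 2 7 5)(1 9) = [3, 9, 7, 2, 4, 0, 6, 5, 8, 1]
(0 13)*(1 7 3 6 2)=(0 13)(1 7 3 6 2)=[13, 7, 1, 6, 4, 5, 2, 3, 8, 9, 10, 11, 12, 0]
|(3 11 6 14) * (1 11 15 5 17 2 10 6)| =|(1 11)(2 10 6 14 3 15 5 17)| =8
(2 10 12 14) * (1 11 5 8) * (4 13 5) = (1 11 4 13 5 8)(2 10 12 14) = [0, 11, 10, 3, 13, 8, 6, 7, 1, 9, 12, 4, 14, 5, 2]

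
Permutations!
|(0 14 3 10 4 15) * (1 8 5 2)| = |(0 14 3 10 4 15)(1 8 5 2)| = 12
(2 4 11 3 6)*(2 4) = [0, 1, 2, 6, 11, 5, 4, 7, 8, 9, 10, 3] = (3 6 4 11)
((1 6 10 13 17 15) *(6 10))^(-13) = (1 13 15 10 17)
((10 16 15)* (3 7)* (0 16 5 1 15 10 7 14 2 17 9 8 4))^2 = (0 10 1 7 14 17 8)(2 9 4 16 5 15 3)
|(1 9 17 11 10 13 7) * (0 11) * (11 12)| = |(0 12 11 10 13 7 1 9 17)| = 9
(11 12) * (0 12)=[12, 1, 2, 3, 4, 5, 6, 7, 8, 9, 10, 0, 11]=(0 12 11)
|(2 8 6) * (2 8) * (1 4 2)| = 6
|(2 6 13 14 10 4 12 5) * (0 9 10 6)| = 21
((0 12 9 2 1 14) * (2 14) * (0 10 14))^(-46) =((0 12 9)(1 2)(10 14))^(-46) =(14)(0 9 12)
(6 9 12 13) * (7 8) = (6 9 12 13)(7 8) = [0, 1, 2, 3, 4, 5, 9, 8, 7, 12, 10, 11, 13, 6]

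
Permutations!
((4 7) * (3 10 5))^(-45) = (10)(4 7)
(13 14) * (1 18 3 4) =[0, 18, 2, 4, 1, 5, 6, 7, 8, 9, 10, 11, 12, 14, 13, 15, 16, 17, 3] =(1 18 3 4)(13 14)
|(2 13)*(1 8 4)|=6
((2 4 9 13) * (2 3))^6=((2 4 9 13 3))^6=(2 4 9 13 3)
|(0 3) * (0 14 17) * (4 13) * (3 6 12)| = |(0 6 12 3 14 17)(4 13)| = 6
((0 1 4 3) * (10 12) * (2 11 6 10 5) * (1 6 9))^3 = ((0 6 10 12 5 2 11 9 1 4 3))^3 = (0 12 11 4 6 5 9 3 10 2 1)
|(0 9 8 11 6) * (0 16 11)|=|(0 9 8)(6 16 11)|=3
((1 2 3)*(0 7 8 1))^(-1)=(0 3 2 1 8 7)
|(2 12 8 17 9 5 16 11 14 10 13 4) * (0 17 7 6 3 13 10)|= |(0 17 9 5 16 11 14)(2 12 8 7 6 3 13 4)|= 56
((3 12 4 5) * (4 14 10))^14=((3 12 14 10 4 5))^14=(3 14 4)(5 12 10)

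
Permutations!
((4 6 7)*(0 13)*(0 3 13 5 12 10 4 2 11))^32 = ((0 5 12 10 4 6 7 2 11)(3 13))^32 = (13)(0 6 5 7 12 2 10 11 4)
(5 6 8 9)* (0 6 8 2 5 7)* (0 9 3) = (0 6 2 5 8 3)(7 9) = [6, 1, 5, 0, 4, 8, 2, 9, 3, 7]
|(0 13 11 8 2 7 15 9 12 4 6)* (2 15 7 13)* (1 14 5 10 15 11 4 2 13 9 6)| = 18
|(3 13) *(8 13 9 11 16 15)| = 7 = |(3 9 11 16 15 8 13)|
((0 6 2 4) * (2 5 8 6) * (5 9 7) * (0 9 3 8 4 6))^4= (9)(0 8 3 6 2)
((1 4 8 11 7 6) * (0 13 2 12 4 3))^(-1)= ((0 13 2 12 4 8 11 7 6 1 3))^(-1)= (0 3 1 6 7 11 8 4 12 2 13)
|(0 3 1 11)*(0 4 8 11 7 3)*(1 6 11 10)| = |(1 7 3 6 11 4 8 10)| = 8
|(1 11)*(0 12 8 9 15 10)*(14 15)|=|(0 12 8 9 14 15 10)(1 11)|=14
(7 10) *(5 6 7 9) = [0, 1, 2, 3, 4, 6, 7, 10, 8, 5, 9] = (5 6 7 10 9)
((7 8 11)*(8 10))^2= (7 8)(10 11)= ((7 10 8 11))^2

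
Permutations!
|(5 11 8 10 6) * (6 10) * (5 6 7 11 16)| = 6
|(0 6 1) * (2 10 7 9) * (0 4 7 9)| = 15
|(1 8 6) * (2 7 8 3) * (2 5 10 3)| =|(1 2 7 8 6)(3 5 10)| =15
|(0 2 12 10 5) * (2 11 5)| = |(0 11 5)(2 12 10)| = 3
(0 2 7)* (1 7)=(0 2 1 7)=[2, 7, 1, 3, 4, 5, 6, 0]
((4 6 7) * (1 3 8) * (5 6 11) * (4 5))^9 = (4 11)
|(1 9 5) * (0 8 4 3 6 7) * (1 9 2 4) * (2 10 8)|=6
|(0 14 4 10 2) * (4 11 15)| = |(0 14 11 15 4 10 2)| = 7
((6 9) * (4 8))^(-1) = ((4 8)(6 9))^(-1) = (4 8)(6 9)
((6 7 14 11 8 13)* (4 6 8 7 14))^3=(4 11 6 7 14)(8 13)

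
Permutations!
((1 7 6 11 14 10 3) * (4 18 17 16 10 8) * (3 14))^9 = ((1 7 6 11 3)(4 18 17 16 10 14 8))^9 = (1 3 11 6 7)(4 17 10 8 18 16 14)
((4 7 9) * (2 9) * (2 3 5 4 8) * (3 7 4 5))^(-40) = ((2 9 8))^(-40) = (2 8 9)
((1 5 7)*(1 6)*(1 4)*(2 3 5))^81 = (1 7 2 6 3 4 5)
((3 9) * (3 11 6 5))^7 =(3 11 5 9 6)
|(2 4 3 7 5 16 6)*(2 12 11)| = |(2 4 3 7 5 16 6 12 11)| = 9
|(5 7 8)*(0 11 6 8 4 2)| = |(0 11 6 8 5 7 4 2)| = 8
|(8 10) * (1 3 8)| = 4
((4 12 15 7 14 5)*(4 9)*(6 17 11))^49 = ((4 12 15 7 14 5 9)(6 17 11))^49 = (6 17 11)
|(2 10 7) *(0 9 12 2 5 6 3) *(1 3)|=|(0 9 12 2 10 7 5 6 1 3)|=10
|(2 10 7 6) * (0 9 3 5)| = 4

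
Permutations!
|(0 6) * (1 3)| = |(0 6)(1 3)| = 2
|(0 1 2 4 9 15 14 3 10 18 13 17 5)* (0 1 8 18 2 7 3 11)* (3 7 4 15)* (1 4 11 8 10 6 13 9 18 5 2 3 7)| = 17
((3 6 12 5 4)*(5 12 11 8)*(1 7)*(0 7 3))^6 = (12)(0 8 3)(1 4 11)(5 6 7) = ((12)(0 7 1 3 6 11 8 5 4))^6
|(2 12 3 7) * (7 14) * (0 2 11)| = |(0 2 12 3 14 7 11)| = 7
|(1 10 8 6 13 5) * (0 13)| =7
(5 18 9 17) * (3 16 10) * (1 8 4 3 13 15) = (1 8 4 3 16 10 13 15)(5 18 9 17) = [0, 8, 2, 16, 3, 18, 6, 7, 4, 17, 13, 11, 12, 15, 14, 1, 10, 5, 9]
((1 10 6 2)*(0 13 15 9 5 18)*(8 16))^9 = ((0 13 15 9 5 18)(1 10 6 2)(8 16))^9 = (0 9)(1 10 6 2)(5 13)(8 16)(15 18)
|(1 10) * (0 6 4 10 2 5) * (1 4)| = |(0 6 1 2 5)(4 10)| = 10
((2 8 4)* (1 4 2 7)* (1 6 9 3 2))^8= ((1 4 7 6 9 3 2 8))^8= (9)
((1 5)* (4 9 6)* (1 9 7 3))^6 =((1 5 9 6 4 7 3))^6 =(1 3 7 4 6 9 5)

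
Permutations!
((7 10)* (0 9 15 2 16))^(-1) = ((0 9 15 2 16)(7 10))^(-1) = (0 16 2 15 9)(7 10)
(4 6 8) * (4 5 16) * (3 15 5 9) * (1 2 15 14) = (1 2 15 5 16 4 6 8 9 3 14) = [0, 2, 15, 14, 6, 16, 8, 7, 9, 3, 10, 11, 12, 13, 1, 5, 4]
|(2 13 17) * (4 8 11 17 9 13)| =|(2 4 8 11 17)(9 13)| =10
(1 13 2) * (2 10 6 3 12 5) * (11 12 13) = (1 11 12 5 2)(3 13 10 6) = [0, 11, 1, 13, 4, 2, 3, 7, 8, 9, 6, 12, 5, 10]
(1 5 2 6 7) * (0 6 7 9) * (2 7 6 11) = (0 11 2 6 9)(1 5 7) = [11, 5, 6, 3, 4, 7, 9, 1, 8, 0, 10, 2]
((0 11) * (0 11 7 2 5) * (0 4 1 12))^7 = ((0 7 2 5 4 1 12))^7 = (12)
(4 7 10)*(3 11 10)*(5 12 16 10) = (3 11 5 12 16 10 4 7) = [0, 1, 2, 11, 7, 12, 6, 3, 8, 9, 4, 5, 16, 13, 14, 15, 10]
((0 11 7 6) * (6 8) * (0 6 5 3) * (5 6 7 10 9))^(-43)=((0 11 10 9 5 3)(6 7 8))^(-43)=(0 3 5 9 10 11)(6 8 7)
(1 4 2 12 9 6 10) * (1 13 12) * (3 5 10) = [0, 4, 1, 5, 2, 10, 3, 7, 8, 6, 13, 11, 9, 12] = (1 4 2)(3 5 10 13 12 9 6)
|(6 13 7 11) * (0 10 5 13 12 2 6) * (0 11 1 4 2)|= 10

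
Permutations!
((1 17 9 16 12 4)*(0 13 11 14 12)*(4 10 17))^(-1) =(0 16 9 17 10 12 14 11 13)(1 4) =((0 13 11 14 12 10 17 9 16)(1 4))^(-1)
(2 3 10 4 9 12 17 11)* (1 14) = (1 14)(2 3 10 4 9 12 17 11) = [0, 14, 3, 10, 9, 5, 6, 7, 8, 12, 4, 2, 17, 13, 1, 15, 16, 11]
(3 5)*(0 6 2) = (0 6 2)(3 5) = [6, 1, 0, 5, 4, 3, 2]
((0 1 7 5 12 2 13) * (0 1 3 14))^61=(0 3 14)(1 7 5 12 2 13)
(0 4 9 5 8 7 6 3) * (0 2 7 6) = (0 4 9 5 8 6 3 2 7) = [4, 1, 7, 2, 9, 8, 3, 0, 6, 5]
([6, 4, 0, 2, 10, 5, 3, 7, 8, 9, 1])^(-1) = [2, 10, 3, 6, 1, 5, 0, 7, 8, 9, 4]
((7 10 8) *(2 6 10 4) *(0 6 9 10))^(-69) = ((0 6)(2 9 10 8 7 4))^(-69) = (0 6)(2 8)(4 10)(7 9)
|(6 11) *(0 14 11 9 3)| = 6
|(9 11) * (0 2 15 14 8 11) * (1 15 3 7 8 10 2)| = |(0 1 15 14 10 2 3 7 8 11 9)| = 11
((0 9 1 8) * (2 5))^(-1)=(0 8 1 9)(2 5)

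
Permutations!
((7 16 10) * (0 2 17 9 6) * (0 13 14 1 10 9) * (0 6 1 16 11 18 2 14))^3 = ((0 14 16 9 1 10 7 11 18 2 17 6 13))^3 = (0 9 7 2 13 16 10 18 6 14 1 11 17)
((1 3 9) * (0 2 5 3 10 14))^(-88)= ((0 2 5 3 9 1 10 14))^(-88)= (14)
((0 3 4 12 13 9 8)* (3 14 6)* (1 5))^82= (0 14 6 3 4 12 13 9 8)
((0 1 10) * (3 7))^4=((0 1 10)(3 7))^4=(0 1 10)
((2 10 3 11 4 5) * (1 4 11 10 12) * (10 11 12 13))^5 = (1 10 4 3 5 11 2 12 13)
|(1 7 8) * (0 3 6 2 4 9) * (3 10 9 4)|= 3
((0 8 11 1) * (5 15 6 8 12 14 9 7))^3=((0 12 14 9 7 5 15 6 8 11 1))^3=(0 9 15 11 12 7 6 1 14 5 8)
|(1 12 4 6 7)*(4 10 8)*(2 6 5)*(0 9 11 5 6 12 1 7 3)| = 11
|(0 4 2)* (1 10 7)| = 3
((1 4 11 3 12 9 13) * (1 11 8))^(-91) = ((1 4 8)(3 12 9 13 11))^(-91) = (1 8 4)(3 11 13 9 12)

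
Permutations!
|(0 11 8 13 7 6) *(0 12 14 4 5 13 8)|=|(0 11)(4 5 13 7 6 12 14)|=14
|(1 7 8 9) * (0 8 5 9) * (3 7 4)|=6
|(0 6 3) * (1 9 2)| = |(0 6 3)(1 9 2)| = 3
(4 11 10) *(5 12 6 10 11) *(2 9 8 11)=(2 9 8 11)(4 5 12 6 10)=[0, 1, 9, 3, 5, 12, 10, 7, 11, 8, 4, 2, 6]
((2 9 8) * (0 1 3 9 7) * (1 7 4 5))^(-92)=(1 5 4 2 8 9 3)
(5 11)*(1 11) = (1 11 5) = [0, 11, 2, 3, 4, 1, 6, 7, 8, 9, 10, 5]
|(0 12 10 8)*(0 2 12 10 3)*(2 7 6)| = 8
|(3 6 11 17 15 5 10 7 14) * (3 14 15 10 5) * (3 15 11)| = |(3 6)(7 11 17 10)| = 4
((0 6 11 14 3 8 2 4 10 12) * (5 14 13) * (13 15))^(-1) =(0 12 10 4 2 8 3 14 5 13 15 11 6)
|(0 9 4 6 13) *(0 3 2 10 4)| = |(0 9)(2 10 4 6 13 3)| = 6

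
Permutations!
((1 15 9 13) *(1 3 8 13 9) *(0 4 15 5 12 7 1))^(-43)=((0 4 15)(1 5 12 7)(3 8 13))^(-43)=(0 15 4)(1 5 12 7)(3 13 8)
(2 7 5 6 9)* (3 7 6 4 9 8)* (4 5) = [0, 1, 6, 7, 9, 5, 8, 4, 3, 2] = (2 6 8 3 7 4 9)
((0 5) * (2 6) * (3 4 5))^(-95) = (0 3 4 5)(2 6)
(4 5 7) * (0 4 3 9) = (0 4 5 7 3 9) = [4, 1, 2, 9, 5, 7, 6, 3, 8, 0]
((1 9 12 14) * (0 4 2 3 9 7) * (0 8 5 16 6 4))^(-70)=((1 7 8 5 16 6 4 2 3 9 12 14))^(-70)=(1 8 16 4 3 12)(2 9 14 7 5 6)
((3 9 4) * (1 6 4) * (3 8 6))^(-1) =((1 3 9)(4 8 6))^(-1) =(1 9 3)(4 6 8)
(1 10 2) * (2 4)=(1 10 4 2)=[0, 10, 1, 3, 2, 5, 6, 7, 8, 9, 4]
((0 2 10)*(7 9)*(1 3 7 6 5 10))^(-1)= (0 10 5 6 9 7 3 1 2)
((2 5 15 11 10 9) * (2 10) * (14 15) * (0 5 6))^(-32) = ((0 5 14 15 11 2 6)(9 10))^(-32) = (0 15 6 14 2 5 11)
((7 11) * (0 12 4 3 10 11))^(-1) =((0 12 4 3 10 11 7))^(-1) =(0 7 11 10 3 4 12)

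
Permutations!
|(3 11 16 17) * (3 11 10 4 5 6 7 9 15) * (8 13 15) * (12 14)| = 30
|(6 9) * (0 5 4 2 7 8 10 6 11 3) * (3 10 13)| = |(0 5 4 2 7 8 13 3)(6 9 11 10)| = 8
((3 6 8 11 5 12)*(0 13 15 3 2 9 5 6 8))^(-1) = ((0 13 15 3 8 11 6)(2 9 5 12))^(-1) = (0 6 11 8 3 15 13)(2 12 5 9)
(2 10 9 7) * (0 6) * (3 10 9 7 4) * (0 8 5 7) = (0 6 8 5 7 2 9 4 3 10) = [6, 1, 9, 10, 3, 7, 8, 2, 5, 4, 0]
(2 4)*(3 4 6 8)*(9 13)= (2 6 8 3 4)(9 13)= [0, 1, 6, 4, 2, 5, 8, 7, 3, 13, 10, 11, 12, 9]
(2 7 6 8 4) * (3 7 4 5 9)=(2 4)(3 7 6 8 5 9)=[0, 1, 4, 7, 2, 9, 8, 6, 5, 3]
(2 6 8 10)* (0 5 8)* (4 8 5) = [4, 1, 6, 3, 8, 5, 0, 7, 10, 9, 2] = (0 4 8 10 2 6)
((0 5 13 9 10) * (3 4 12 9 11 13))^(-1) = (0 10 9 12 4 3 5)(11 13)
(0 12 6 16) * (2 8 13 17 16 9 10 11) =[12, 1, 8, 3, 4, 5, 9, 7, 13, 10, 11, 2, 6, 17, 14, 15, 0, 16] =(0 12 6 9 10 11 2 8 13 17 16)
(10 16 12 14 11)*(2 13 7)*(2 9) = (2 13 7 9)(10 16 12 14 11) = [0, 1, 13, 3, 4, 5, 6, 9, 8, 2, 16, 10, 14, 7, 11, 15, 12]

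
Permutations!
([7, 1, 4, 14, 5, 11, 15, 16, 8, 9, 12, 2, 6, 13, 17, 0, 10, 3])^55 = [15, 1, 11, 14, 2, 4, 12, 0, 8, 9, 16, 5, 10, 13, 17, 6, 7, 3]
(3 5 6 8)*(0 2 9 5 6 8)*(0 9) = (0 2)(3 6 9 5 8) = [2, 1, 0, 6, 4, 8, 9, 7, 3, 5]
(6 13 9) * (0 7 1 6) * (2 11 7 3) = (0 3 2 11 7 1 6 13 9) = [3, 6, 11, 2, 4, 5, 13, 1, 8, 0, 10, 7, 12, 9]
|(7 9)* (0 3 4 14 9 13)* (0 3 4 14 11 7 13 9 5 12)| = 10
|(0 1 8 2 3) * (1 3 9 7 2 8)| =|(0 3)(2 9 7)| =6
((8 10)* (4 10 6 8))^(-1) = ((4 10)(6 8))^(-1) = (4 10)(6 8)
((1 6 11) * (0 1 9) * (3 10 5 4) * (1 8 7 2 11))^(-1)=(0 9 11 2 7 8)(1 6)(3 4 5 10)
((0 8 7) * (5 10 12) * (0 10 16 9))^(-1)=((0 8 7 10 12 5 16 9))^(-1)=(0 9 16 5 12 10 7 8)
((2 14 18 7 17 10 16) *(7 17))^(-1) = ((2 14 18 17 10 16))^(-1) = (2 16 10 17 18 14)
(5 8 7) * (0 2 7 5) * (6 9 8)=(0 2 7)(5 6 9 8)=[2, 1, 7, 3, 4, 6, 9, 0, 5, 8]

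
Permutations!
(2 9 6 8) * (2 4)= [0, 1, 9, 3, 2, 5, 8, 7, 4, 6]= (2 9 6 8 4)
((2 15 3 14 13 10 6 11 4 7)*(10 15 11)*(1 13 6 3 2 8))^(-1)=(1 8 7 4 11 2 15 13)(3 10 6 14)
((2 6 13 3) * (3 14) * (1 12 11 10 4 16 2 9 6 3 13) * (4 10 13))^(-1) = ((1 12 11 13 14 4 16 2 3 9 6))^(-1) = (1 6 9 3 2 16 4 14 13 11 12)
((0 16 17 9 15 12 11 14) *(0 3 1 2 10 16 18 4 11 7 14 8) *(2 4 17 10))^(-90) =(0 18 17 9 15 12 7 14 3 1 4 11 8)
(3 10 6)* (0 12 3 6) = (0 12 3 10) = [12, 1, 2, 10, 4, 5, 6, 7, 8, 9, 0, 11, 3]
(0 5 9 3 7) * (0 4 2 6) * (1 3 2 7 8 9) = (0 5 1 3 8 9 2 6)(4 7) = [5, 3, 6, 8, 7, 1, 0, 4, 9, 2]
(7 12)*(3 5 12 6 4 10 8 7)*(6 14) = (3 5 12)(4 10 8 7 14 6) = [0, 1, 2, 5, 10, 12, 4, 14, 7, 9, 8, 11, 3, 13, 6]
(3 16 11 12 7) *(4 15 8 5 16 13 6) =(3 13 6 4 15 8 5 16 11 12 7) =[0, 1, 2, 13, 15, 16, 4, 3, 5, 9, 10, 12, 7, 6, 14, 8, 11]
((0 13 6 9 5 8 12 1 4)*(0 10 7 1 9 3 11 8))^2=((0 13 6 3 11 8 12 9 5)(1 4 10 7))^2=(0 6 11 12 5 13 3 8 9)(1 10)(4 7)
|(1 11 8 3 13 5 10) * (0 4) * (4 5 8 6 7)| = 24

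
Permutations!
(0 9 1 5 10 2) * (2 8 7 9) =(0 2)(1 5 10 8 7 9) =[2, 5, 0, 3, 4, 10, 6, 9, 7, 1, 8]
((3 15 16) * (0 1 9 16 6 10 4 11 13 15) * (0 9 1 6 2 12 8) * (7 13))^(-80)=(0 2 7 10 8 15 11 6 12 13 4)(3 9 16)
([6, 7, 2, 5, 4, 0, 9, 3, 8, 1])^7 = (9)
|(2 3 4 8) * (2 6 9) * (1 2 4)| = |(1 2 3)(4 8 6 9)| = 12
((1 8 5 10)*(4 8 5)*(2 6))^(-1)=(1 10 5)(2 6)(4 8)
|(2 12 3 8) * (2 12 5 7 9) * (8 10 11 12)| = 4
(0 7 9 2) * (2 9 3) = (9)(0 7 3 2) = [7, 1, 0, 2, 4, 5, 6, 3, 8, 9]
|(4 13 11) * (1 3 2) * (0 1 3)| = |(0 1)(2 3)(4 13 11)| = 6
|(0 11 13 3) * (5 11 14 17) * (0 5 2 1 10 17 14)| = 4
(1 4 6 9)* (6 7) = [0, 4, 2, 3, 7, 5, 9, 6, 8, 1] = (1 4 7 6 9)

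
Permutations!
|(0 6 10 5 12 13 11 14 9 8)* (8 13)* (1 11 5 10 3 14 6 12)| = |(0 12 8)(1 11 6 3 14 9 13 5)| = 24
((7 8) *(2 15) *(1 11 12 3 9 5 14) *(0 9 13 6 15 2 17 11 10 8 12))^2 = (0 5 1 8 12 13 15 11 9 14 10 7 3 6 17)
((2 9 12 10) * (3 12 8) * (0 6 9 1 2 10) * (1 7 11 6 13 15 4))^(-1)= (0 12 3 8 9 6 11 7 2 1 4 15 13)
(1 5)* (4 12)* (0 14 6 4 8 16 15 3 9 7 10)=[14, 5, 2, 9, 12, 1, 4, 10, 16, 7, 0, 11, 8, 13, 6, 3, 15]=(0 14 6 4 12 8 16 15 3 9 7 10)(1 5)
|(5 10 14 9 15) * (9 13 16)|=7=|(5 10 14 13 16 9 15)|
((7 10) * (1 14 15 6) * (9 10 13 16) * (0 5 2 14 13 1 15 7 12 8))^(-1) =((0 5 2 14 7 1 13 16 9 10 12 8)(6 15))^(-1) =(0 8 12 10 9 16 13 1 7 14 2 5)(6 15)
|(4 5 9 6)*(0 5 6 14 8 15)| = 6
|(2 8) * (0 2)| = 3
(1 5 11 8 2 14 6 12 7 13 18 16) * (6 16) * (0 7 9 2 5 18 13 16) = (0 7 16 1 18 6 12 9 2 14)(5 11 8) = [7, 18, 14, 3, 4, 11, 12, 16, 5, 2, 10, 8, 9, 13, 0, 15, 1, 17, 6]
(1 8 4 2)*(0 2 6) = [2, 8, 1, 3, 6, 5, 0, 7, 4] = (0 2 1 8 4 6)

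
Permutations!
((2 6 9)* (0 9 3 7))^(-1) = (0 7 3 6 2 9)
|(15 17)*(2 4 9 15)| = |(2 4 9 15 17)| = 5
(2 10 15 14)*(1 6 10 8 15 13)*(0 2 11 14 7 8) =[2, 6, 0, 3, 4, 5, 10, 8, 15, 9, 13, 14, 12, 1, 11, 7] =(0 2)(1 6 10 13)(7 8 15)(11 14)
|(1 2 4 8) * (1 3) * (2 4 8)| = 5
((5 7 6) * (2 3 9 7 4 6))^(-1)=(2 7 9 3)(4 5 6)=((2 3 9 7)(4 6 5))^(-1)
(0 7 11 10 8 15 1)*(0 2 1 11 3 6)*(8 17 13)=(0 7 3 6)(1 2)(8 15 11 10 17 13)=[7, 2, 1, 6, 4, 5, 0, 3, 15, 9, 17, 10, 12, 8, 14, 11, 16, 13]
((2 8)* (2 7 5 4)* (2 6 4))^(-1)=(2 5 7 8)(4 6)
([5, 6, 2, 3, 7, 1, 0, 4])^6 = (7)(0 1)(5 6)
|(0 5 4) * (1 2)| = |(0 5 4)(1 2)| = 6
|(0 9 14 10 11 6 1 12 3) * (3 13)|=10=|(0 9 14 10 11 6 1 12 13 3)|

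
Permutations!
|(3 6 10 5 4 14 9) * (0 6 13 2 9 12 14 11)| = 12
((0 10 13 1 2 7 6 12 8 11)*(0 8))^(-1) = ((0 10 13 1 2 7 6 12)(8 11))^(-1) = (0 12 6 7 2 1 13 10)(8 11)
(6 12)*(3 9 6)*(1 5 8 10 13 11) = (1 5 8 10 13 11)(3 9 6 12) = [0, 5, 2, 9, 4, 8, 12, 7, 10, 6, 13, 1, 3, 11]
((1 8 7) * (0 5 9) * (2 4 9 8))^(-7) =((0 5 8 7 1 2 4 9))^(-7) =(0 5 8 7 1 2 4 9)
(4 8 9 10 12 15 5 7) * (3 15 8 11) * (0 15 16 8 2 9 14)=(0 15 5 7 4 11 3 16 8 14)(2 9 10 12)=[15, 1, 9, 16, 11, 7, 6, 4, 14, 10, 12, 3, 2, 13, 0, 5, 8]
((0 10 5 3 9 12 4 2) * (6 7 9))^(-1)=(0 2 4 12 9 7 6 3 5 10)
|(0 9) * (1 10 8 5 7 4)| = |(0 9)(1 10 8 5 7 4)| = 6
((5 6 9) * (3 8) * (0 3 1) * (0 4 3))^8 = (5 9 6)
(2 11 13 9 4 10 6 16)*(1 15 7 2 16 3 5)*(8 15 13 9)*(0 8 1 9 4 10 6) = (16)(0 8 15 7 2 11 4 6 3 5 9 10)(1 13) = [8, 13, 11, 5, 6, 9, 3, 2, 15, 10, 0, 4, 12, 1, 14, 7, 16]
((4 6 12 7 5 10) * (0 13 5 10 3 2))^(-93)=((0 13 5 3 2)(4 6 12 7 10))^(-93)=(0 5 2 13 3)(4 12 10 6 7)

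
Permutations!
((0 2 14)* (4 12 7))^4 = ((0 2 14)(4 12 7))^4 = (0 2 14)(4 12 7)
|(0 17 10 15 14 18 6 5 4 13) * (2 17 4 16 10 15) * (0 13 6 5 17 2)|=|(0 4 6 17 15 14 18 5 16 10)|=10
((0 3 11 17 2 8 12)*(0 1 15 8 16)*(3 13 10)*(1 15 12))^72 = (17)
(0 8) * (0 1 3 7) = (0 8 1 3 7) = [8, 3, 2, 7, 4, 5, 6, 0, 1]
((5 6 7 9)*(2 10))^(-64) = (10)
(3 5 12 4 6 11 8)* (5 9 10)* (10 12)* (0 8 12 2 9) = (0 8 3)(2 9)(4 6 11 12)(5 10) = [8, 1, 9, 0, 6, 10, 11, 7, 3, 2, 5, 12, 4]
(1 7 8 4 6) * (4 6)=(1 7 8 6)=[0, 7, 2, 3, 4, 5, 1, 8, 6]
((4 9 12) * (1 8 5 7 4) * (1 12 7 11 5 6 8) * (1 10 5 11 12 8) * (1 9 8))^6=((1 10 5 12)(4 8 6 9 7))^6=(1 5)(4 8 6 9 7)(10 12)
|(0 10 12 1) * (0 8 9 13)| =|(0 10 12 1 8 9 13)| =7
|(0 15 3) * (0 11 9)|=|(0 15 3 11 9)|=5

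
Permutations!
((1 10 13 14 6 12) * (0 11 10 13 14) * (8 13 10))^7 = ((0 11 8 13)(1 10 14 6 12))^7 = (0 13 8 11)(1 14 12 10 6)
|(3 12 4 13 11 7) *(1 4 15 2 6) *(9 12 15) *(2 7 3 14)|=10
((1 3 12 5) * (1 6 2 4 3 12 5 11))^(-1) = ((1 12 11)(2 4 3 5 6))^(-1) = (1 11 12)(2 6 5 3 4)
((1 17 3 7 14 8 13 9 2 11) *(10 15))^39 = ((1 17 3 7 14 8 13 9 2 11)(10 15))^39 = (1 11 2 9 13 8 14 7 3 17)(10 15)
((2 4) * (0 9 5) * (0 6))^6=((0 9 5 6)(2 4))^6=(0 5)(6 9)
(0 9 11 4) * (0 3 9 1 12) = (0 1 12)(3 9 11 4) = [1, 12, 2, 9, 3, 5, 6, 7, 8, 11, 10, 4, 0]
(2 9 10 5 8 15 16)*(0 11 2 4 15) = (0 11 2 9 10 5 8)(4 15 16) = [11, 1, 9, 3, 15, 8, 6, 7, 0, 10, 5, 2, 12, 13, 14, 16, 4]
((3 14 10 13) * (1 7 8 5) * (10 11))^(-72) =((1 7 8 5)(3 14 11 10 13))^(-72) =(3 10 14 13 11)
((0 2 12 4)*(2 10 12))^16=(12)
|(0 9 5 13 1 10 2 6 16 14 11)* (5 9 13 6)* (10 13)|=8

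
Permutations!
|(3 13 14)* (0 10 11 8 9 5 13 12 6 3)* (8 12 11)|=|(0 10 8 9 5 13 14)(3 11 12 6)|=28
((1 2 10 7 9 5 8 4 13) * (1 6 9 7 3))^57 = ((1 2 10 3)(4 13 6 9 5 8))^57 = (1 2 10 3)(4 9)(5 13)(6 8)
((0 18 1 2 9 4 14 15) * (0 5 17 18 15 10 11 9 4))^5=((0 15 5 17 18 1 2 4 14 10 11 9))^5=(0 1 11 17 14 15 2 9 18 10 5 4)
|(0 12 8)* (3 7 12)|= 5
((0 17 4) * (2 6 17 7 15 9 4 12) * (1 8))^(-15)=(1 8)(2 6 17 12)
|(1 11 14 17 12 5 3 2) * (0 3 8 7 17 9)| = |(0 3 2 1 11 14 9)(5 8 7 17 12)| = 35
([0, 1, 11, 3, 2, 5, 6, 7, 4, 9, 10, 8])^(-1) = [0, 1, 4, 3, 8, 5, 6, 7, 11, 9, 10, 2]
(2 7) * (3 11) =(2 7)(3 11) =[0, 1, 7, 11, 4, 5, 6, 2, 8, 9, 10, 3]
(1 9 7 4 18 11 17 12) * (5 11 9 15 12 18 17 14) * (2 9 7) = (1 15 12)(2 9)(4 17 18 7)(5 11 14) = [0, 15, 9, 3, 17, 11, 6, 4, 8, 2, 10, 14, 1, 13, 5, 12, 16, 18, 7]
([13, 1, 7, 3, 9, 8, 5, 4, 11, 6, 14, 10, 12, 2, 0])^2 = [2, 1, 4, 3, 6, 11, 8, 9, 10, 5, 0, 14, 12, 7, 13]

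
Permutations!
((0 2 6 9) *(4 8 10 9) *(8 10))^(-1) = (0 9 10 4 6 2)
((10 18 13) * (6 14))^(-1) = (6 14)(10 13 18) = ((6 14)(10 18 13))^(-1)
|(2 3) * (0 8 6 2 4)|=6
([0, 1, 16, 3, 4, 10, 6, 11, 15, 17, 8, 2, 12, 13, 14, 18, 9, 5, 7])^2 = [0, 1, 9, 3, 4, 8, 6, 2, 18, 5, 15, 16, 12, 13, 14, 7, 17, 10, 11]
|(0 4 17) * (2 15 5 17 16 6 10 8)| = 10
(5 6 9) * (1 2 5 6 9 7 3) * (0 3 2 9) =(0 3 1 9 6 7 2 5) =[3, 9, 5, 1, 4, 0, 7, 2, 8, 6]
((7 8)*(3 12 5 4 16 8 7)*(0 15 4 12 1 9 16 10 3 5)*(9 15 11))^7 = ((0 11 9 16 8 5 12)(1 15 4 10 3))^7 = (16)(1 4 3 15 10)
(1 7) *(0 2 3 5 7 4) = (0 2 3 5 7 1 4) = [2, 4, 3, 5, 0, 7, 6, 1]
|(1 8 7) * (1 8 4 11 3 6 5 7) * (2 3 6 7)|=9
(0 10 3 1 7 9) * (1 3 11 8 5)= (0 10 11 8 5 1 7 9)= [10, 7, 2, 3, 4, 1, 6, 9, 5, 0, 11, 8]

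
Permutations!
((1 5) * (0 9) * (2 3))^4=(9)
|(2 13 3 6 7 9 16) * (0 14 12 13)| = |(0 14 12 13 3 6 7 9 16 2)| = 10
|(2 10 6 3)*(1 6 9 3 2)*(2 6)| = 5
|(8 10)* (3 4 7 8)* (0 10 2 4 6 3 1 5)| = 4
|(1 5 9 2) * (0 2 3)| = |(0 2 1 5 9 3)| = 6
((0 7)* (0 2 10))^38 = ((0 7 2 10))^38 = (0 2)(7 10)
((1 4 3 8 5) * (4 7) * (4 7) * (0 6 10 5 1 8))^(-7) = (0 6 10 5 8 1 4 3)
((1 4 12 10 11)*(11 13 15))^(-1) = ((1 4 12 10 13 15 11))^(-1) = (1 11 15 13 10 12 4)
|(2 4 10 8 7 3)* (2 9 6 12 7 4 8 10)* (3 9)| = 12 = |(2 8 4)(6 12 7 9)|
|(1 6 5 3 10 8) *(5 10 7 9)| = 4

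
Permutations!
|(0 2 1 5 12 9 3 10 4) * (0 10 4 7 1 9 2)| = |(1 5 12 2 9 3 4 10 7)| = 9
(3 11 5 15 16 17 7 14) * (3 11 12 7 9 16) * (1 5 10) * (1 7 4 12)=(1 5 15 3)(4 12)(7 14 11 10)(9 16 17)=[0, 5, 2, 1, 12, 15, 6, 14, 8, 16, 7, 10, 4, 13, 11, 3, 17, 9]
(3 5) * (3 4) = (3 5 4) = [0, 1, 2, 5, 3, 4]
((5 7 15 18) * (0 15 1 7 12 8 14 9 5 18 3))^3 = ((18)(0 15 3)(1 7)(5 12 8 14 9))^3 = (18)(1 7)(5 14 12 9 8)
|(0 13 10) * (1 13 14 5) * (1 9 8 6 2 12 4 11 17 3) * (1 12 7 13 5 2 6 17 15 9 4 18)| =|(0 14 2 7 13 10)(1 5 4 11 15 9 8 17 3 12 18)| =66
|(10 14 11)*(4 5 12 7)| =12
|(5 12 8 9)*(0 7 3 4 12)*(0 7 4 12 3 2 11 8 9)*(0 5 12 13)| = 20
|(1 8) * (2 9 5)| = |(1 8)(2 9 5)| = 6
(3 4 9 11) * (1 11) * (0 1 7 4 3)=[1, 11, 2, 3, 9, 5, 6, 4, 8, 7, 10, 0]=(0 1 11)(4 9 7)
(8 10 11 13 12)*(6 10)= (6 10 11 13 12 8)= [0, 1, 2, 3, 4, 5, 10, 7, 6, 9, 11, 13, 8, 12]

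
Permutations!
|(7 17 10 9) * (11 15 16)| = 12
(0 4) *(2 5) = (0 4)(2 5) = [4, 1, 5, 3, 0, 2]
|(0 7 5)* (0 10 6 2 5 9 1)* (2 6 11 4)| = |(0 7 9 1)(2 5 10 11 4)| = 20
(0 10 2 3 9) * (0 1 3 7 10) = [0, 3, 7, 9, 4, 5, 6, 10, 8, 1, 2] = (1 3 9)(2 7 10)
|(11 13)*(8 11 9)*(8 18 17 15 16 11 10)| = |(8 10)(9 18 17 15 16 11 13)| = 14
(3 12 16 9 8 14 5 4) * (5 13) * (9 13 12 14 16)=(3 14 12 9 8 16 13 5 4)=[0, 1, 2, 14, 3, 4, 6, 7, 16, 8, 10, 11, 9, 5, 12, 15, 13]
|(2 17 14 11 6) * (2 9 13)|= 7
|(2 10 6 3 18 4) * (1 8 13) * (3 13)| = |(1 8 3 18 4 2 10 6 13)| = 9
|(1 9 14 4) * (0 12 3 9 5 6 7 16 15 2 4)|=40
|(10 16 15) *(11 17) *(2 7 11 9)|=|(2 7 11 17 9)(10 16 15)|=15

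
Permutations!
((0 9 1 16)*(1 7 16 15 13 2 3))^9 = (0 9 7 16)(1 3 2 13 15) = ((0 9 7 16)(1 15 13 2 3))^9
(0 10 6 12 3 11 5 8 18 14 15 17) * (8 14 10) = (0 8 18 10 6 12 3 11 5 14 15 17) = [8, 1, 2, 11, 4, 14, 12, 7, 18, 9, 6, 5, 3, 13, 15, 17, 16, 0, 10]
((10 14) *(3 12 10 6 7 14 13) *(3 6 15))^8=(15)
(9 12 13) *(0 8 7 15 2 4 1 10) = (0 8 7 15 2 4 1 10)(9 12 13) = [8, 10, 4, 3, 1, 5, 6, 15, 7, 12, 0, 11, 13, 9, 14, 2]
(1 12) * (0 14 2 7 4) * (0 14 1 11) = (0 1 12 11)(2 7 4 14) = [1, 12, 7, 3, 14, 5, 6, 4, 8, 9, 10, 0, 11, 13, 2]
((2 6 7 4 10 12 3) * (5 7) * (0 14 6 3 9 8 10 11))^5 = (0 4 5 14 11 7 6)(2 3)(8 10 12 9)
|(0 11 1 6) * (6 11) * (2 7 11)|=|(0 6)(1 2 7 11)|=4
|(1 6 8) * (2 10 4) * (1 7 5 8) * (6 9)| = |(1 9 6)(2 10 4)(5 8 7)| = 3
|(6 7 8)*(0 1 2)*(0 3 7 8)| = |(0 1 2 3 7)(6 8)| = 10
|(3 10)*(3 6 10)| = 2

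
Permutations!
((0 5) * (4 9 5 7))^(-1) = (0 5 9 4 7)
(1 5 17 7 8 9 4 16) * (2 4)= (1 5 17 7 8 9 2 4 16)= [0, 5, 4, 3, 16, 17, 6, 8, 9, 2, 10, 11, 12, 13, 14, 15, 1, 7]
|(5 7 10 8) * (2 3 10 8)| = 3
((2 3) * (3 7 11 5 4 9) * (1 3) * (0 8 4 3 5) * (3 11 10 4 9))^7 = ((0 8 9 1 5 11)(2 7 10 4 3))^7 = (0 8 9 1 5 11)(2 10 3 7 4)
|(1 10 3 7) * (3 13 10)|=|(1 3 7)(10 13)|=6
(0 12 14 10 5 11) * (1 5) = (0 12 14 10 1 5 11) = [12, 5, 2, 3, 4, 11, 6, 7, 8, 9, 1, 0, 14, 13, 10]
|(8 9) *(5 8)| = 3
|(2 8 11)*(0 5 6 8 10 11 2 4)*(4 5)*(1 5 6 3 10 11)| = 4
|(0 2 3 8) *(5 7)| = |(0 2 3 8)(5 7)| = 4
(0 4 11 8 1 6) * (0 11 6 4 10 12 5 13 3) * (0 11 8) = (0 10 12 5 13 3 11)(1 4 6 8) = [10, 4, 2, 11, 6, 13, 8, 7, 1, 9, 12, 0, 5, 3]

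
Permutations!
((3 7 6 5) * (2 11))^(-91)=(2 11)(3 7 6 5)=((2 11)(3 7 6 5))^(-91)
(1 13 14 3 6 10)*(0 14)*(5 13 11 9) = (0 14 3 6 10 1 11 9 5 13) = [14, 11, 2, 6, 4, 13, 10, 7, 8, 5, 1, 9, 12, 0, 3]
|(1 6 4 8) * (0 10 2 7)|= |(0 10 2 7)(1 6 4 8)|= 4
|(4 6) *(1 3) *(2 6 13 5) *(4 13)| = 4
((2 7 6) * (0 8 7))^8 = ((0 8 7 6 2))^8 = (0 6 8 2 7)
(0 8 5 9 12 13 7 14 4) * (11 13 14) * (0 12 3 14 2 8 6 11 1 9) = (0 6 11 13 7 1 9 3 14 4 12 2 8 5) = [6, 9, 8, 14, 12, 0, 11, 1, 5, 3, 10, 13, 2, 7, 4]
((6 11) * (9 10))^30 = ((6 11)(9 10))^30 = (11)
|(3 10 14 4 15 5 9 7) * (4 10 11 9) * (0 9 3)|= |(0 9 7)(3 11)(4 15 5)(10 14)|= 6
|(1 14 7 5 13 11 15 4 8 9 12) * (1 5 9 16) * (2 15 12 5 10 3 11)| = 44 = |(1 14 7 9 5 13 2 15 4 8 16)(3 11 12 10)|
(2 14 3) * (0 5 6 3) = (0 5 6 3 2 14) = [5, 1, 14, 2, 4, 6, 3, 7, 8, 9, 10, 11, 12, 13, 0]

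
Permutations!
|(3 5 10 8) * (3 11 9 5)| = |(5 10 8 11 9)| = 5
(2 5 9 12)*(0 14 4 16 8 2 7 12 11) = (0 14 4 16 8 2 5 9 11)(7 12) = [14, 1, 5, 3, 16, 9, 6, 12, 2, 11, 10, 0, 7, 13, 4, 15, 8]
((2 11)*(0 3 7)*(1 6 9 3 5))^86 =((0 5 1 6 9 3 7)(2 11))^86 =(11)(0 1 9 7 5 6 3)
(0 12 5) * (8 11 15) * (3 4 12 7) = (0 7 3 4 12 5)(8 11 15) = [7, 1, 2, 4, 12, 0, 6, 3, 11, 9, 10, 15, 5, 13, 14, 8]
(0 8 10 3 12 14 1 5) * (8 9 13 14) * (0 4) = (0 9 13 14 1 5 4)(3 12 8 10) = [9, 5, 2, 12, 0, 4, 6, 7, 10, 13, 3, 11, 8, 14, 1]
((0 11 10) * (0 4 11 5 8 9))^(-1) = ((0 5 8 9)(4 11 10))^(-1) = (0 9 8 5)(4 10 11)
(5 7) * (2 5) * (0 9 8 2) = (0 9 8 2 5 7) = [9, 1, 5, 3, 4, 7, 6, 0, 2, 8]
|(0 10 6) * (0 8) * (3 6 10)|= 4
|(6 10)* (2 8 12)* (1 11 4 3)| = 12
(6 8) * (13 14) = (6 8)(13 14) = [0, 1, 2, 3, 4, 5, 8, 7, 6, 9, 10, 11, 12, 14, 13]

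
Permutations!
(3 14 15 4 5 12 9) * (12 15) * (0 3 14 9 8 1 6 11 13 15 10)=(0 3 9 14 12 8 1 6 11 13 15 4 5 10)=[3, 6, 2, 9, 5, 10, 11, 7, 1, 14, 0, 13, 8, 15, 12, 4]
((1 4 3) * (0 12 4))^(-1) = ((0 12 4 3 1))^(-1) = (0 1 3 4 12)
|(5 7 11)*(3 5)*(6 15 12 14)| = |(3 5 7 11)(6 15 12 14)| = 4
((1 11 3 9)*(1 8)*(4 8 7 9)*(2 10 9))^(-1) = ((1 11 3 4 8)(2 10 9 7))^(-1) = (1 8 4 3 11)(2 7 9 10)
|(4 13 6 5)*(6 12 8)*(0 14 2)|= 6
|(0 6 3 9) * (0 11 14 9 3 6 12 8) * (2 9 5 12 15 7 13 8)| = |(0 15 7 13 8)(2 9 11 14 5 12)| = 30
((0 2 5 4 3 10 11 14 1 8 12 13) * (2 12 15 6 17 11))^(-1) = ((0 12 13)(1 8 15 6 17 11 14)(2 5 4 3 10))^(-1) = (0 13 12)(1 14 11 17 6 15 8)(2 10 3 4 5)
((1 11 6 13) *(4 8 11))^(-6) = (13)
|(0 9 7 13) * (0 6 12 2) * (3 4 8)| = 21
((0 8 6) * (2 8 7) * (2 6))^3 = (2 8)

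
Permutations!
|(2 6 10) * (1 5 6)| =|(1 5 6 10 2)| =5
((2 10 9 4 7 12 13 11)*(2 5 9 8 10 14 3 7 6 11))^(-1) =(2 13 12 7 3 14)(4 9 5 11 6)(8 10)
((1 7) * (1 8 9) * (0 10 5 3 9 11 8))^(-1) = (0 7 1 9 3 5 10)(8 11)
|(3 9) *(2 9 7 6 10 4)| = |(2 9 3 7 6 10 4)| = 7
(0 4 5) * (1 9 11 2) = [4, 9, 1, 3, 5, 0, 6, 7, 8, 11, 10, 2] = (0 4 5)(1 9 11 2)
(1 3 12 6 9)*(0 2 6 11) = (0 2 6 9 1 3 12 11) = [2, 3, 6, 12, 4, 5, 9, 7, 8, 1, 10, 0, 11]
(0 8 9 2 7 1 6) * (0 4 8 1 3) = (0 1 6 4 8 9 2 7 3) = [1, 6, 7, 0, 8, 5, 4, 3, 9, 2]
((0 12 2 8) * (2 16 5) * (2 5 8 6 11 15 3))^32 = ((0 12 16 8)(2 6 11 15 3))^32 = (16)(2 11 3 6 15)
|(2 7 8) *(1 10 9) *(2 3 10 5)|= 8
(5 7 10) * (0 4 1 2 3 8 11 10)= (0 4 1 2 3 8 11 10 5 7)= [4, 2, 3, 8, 1, 7, 6, 0, 11, 9, 5, 10]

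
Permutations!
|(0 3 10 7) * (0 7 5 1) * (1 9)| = 6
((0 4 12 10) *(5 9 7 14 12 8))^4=((0 4 8 5 9 7 14 12 10))^4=(0 9 10 5 12 8 14 4 7)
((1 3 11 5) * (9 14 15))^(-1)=(1 5 11 3)(9 15 14)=((1 3 11 5)(9 14 15))^(-1)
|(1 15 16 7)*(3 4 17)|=12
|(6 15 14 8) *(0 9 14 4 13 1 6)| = |(0 9 14 8)(1 6 15 4 13)| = 20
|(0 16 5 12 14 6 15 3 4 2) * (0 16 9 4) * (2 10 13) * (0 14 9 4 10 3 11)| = 7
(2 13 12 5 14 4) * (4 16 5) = (2 13 12 4)(5 14 16) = [0, 1, 13, 3, 2, 14, 6, 7, 8, 9, 10, 11, 4, 12, 16, 15, 5]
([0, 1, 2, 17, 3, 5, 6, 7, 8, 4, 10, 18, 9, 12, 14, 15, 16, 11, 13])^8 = [0, 1, 2, 3, 4, 5, 6, 7, 8, 9, 10, 11, 12, 13, 14, 15, 16, 17, 18]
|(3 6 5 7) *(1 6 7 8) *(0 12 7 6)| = 8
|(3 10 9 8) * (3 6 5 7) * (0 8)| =|(0 8 6 5 7 3 10 9)| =8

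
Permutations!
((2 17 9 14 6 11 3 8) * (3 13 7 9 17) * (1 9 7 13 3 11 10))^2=(17)(1 14 10 9 6)(2 3)(8 11)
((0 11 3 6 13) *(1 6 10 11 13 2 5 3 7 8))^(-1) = (0 13)(1 8 7 11 10 3 5 2 6)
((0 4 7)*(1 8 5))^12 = ((0 4 7)(1 8 5))^12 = (8)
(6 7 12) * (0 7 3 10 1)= (0 7 12 6 3 10 1)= [7, 0, 2, 10, 4, 5, 3, 12, 8, 9, 1, 11, 6]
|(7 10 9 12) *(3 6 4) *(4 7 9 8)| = 6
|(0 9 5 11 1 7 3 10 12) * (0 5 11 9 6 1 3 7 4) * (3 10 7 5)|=|(0 6 1 4)(3 7 5 9 11 10 12)|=28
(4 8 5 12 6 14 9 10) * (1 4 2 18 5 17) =(1 4 8 17)(2 18 5 12 6 14 9 10) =[0, 4, 18, 3, 8, 12, 14, 7, 17, 10, 2, 11, 6, 13, 9, 15, 16, 1, 5]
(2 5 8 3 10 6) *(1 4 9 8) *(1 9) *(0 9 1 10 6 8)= [9, 4, 5, 6, 10, 1, 2, 7, 3, 0, 8]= (0 9)(1 4 10 8 3 6 2 5)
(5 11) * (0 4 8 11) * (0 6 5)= [4, 1, 2, 3, 8, 6, 5, 7, 11, 9, 10, 0]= (0 4 8 11)(5 6)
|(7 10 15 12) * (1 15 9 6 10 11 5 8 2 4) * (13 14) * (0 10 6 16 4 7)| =40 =|(0 10 9 16 4 1 15 12)(2 7 11 5 8)(13 14)|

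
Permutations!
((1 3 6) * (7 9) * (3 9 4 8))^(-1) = (1 6 3 8 4 7 9)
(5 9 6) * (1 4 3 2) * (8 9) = (1 4 3 2)(5 8 9 6) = [0, 4, 1, 2, 3, 8, 5, 7, 9, 6]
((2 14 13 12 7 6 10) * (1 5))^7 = (14)(1 5)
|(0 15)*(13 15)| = 3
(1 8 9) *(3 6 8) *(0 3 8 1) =(0 3 6 1 8 9) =[3, 8, 2, 6, 4, 5, 1, 7, 9, 0]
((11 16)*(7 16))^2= ((7 16 11))^2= (7 11 16)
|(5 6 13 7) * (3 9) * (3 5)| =6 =|(3 9 5 6 13 7)|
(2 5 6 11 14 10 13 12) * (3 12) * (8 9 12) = (2 5 6 11 14 10 13 3 8 9 12) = [0, 1, 5, 8, 4, 6, 11, 7, 9, 12, 13, 14, 2, 3, 10]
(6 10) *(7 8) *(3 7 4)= (3 7 8 4)(6 10)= [0, 1, 2, 7, 3, 5, 10, 8, 4, 9, 6]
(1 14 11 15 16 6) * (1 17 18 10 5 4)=[0, 14, 2, 3, 1, 4, 17, 7, 8, 9, 5, 15, 12, 13, 11, 16, 6, 18, 10]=(1 14 11 15 16 6 17 18 10 5 4)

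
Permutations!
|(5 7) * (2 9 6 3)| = 4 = |(2 9 6 3)(5 7)|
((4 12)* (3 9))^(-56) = ((3 9)(4 12))^(-56) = (12)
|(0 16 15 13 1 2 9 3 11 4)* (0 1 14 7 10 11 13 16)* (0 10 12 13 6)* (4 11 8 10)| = |(0 4 1 2 9 3 6)(7 12 13 14)(8 10)(15 16)| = 28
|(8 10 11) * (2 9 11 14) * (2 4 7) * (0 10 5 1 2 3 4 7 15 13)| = 24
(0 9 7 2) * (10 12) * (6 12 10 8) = (0 9 7 2)(6 12 8) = [9, 1, 0, 3, 4, 5, 12, 2, 6, 7, 10, 11, 8]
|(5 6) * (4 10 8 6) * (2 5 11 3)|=8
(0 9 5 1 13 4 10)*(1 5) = [9, 13, 2, 3, 10, 5, 6, 7, 8, 1, 0, 11, 12, 4] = (0 9 1 13 4 10)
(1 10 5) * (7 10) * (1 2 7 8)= [0, 8, 7, 3, 4, 2, 6, 10, 1, 9, 5]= (1 8)(2 7 10 5)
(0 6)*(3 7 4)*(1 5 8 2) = (0 6)(1 5 8 2)(3 7 4) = [6, 5, 1, 7, 3, 8, 0, 4, 2]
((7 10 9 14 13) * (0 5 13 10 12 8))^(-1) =(0 8 12 7 13 5)(9 10 14)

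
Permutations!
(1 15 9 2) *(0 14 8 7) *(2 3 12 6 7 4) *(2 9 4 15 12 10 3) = [14, 12, 1, 10, 9, 5, 7, 0, 15, 2, 3, 11, 6, 13, 8, 4] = (0 14 8 15 4 9 2 1 12 6 7)(3 10)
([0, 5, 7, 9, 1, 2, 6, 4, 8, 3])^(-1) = (1 4 7 2 5)(3 9)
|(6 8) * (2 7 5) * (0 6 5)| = 6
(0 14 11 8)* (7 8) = [14, 1, 2, 3, 4, 5, 6, 8, 0, 9, 10, 7, 12, 13, 11] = (0 14 11 7 8)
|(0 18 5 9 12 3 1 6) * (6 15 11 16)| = |(0 18 5 9 12 3 1 15 11 16 6)| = 11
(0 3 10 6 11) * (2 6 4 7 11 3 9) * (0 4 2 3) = (0 9 3 10 2 6)(4 7 11) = [9, 1, 6, 10, 7, 5, 0, 11, 8, 3, 2, 4]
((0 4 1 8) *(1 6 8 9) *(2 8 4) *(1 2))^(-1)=(0 8 2 9 1)(4 6)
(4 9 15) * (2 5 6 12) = (2 5 6 12)(4 9 15) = [0, 1, 5, 3, 9, 6, 12, 7, 8, 15, 10, 11, 2, 13, 14, 4]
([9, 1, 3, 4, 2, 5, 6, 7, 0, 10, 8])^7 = [8, 1, 3, 4, 2, 5, 6, 7, 10, 0, 9]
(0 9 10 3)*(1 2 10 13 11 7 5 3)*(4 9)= (0 4 9 13 11 7 5 3)(1 2 10)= [4, 2, 10, 0, 9, 3, 6, 5, 8, 13, 1, 7, 12, 11]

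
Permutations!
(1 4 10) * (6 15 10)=[0, 4, 2, 3, 6, 5, 15, 7, 8, 9, 1, 11, 12, 13, 14, 10]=(1 4 6 15 10)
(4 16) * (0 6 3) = (0 6 3)(4 16) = [6, 1, 2, 0, 16, 5, 3, 7, 8, 9, 10, 11, 12, 13, 14, 15, 4]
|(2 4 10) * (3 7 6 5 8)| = 15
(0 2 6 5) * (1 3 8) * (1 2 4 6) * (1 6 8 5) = (0 4 8 2 6 1 3 5) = [4, 3, 6, 5, 8, 0, 1, 7, 2]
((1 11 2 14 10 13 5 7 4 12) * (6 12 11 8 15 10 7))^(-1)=((1 8 15 10 13 5 6 12)(2 14 7 4 11))^(-1)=(1 12 6 5 13 10 15 8)(2 11 4 7 14)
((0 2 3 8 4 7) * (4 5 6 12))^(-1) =(0 7 4 12 6 5 8 3 2)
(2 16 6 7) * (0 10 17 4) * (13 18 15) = (0 10 17 4)(2 16 6 7)(13 18 15) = [10, 1, 16, 3, 0, 5, 7, 2, 8, 9, 17, 11, 12, 18, 14, 13, 6, 4, 15]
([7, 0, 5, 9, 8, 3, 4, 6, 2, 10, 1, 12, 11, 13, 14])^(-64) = (14)(0 6 8 5 9 1 7 4 2 3 10)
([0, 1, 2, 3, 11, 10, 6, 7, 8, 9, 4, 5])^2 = [0, 1, 2, 3, 5, 4, 6, 7, 8, 9, 11, 10]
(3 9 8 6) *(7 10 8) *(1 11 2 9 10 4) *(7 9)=(1 11 2 7 4)(3 10 8 6)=[0, 11, 7, 10, 1, 5, 3, 4, 6, 9, 8, 2]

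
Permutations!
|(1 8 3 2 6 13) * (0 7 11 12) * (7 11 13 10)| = 24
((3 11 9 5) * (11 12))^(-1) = ((3 12 11 9 5))^(-1) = (3 5 9 11 12)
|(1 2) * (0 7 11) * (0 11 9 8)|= 4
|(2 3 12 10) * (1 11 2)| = 6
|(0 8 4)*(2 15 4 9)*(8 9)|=5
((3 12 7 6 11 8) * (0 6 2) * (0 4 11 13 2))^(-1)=(0 7 12 3 8 11 4 2 13 6)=((0 6 13 2 4 11 8 3 12 7))^(-1)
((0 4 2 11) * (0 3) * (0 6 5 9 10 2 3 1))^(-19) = ((0 4 3 6 5 9 10 2 11 1))^(-19) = (0 4 3 6 5 9 10 2 11 1)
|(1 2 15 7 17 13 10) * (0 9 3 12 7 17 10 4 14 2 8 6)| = 18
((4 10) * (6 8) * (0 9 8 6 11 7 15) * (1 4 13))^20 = ((0 9 8 11 7 15)(1 4 10 13))^20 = (0 8 7)(9 11 15)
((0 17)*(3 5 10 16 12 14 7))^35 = ((0 17)(3 5 10 16 12 14 7))^35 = (0 17)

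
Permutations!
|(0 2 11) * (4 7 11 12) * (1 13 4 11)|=4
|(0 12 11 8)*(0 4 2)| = 6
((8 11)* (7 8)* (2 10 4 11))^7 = ((2 10 4 11 7 8))^7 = (2 10 4 11 7 8)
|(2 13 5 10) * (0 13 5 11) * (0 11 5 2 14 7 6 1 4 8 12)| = 11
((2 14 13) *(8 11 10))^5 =(2 13 14)(8 10 11)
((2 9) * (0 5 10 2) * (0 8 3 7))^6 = ((0 5 10 2 9 8 3 7))^6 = (0 3 9 10)(2 5 7 8)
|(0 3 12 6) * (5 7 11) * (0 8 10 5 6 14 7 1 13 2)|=|(0 3 12 14 7 11 6 8 10 5 1 13 2)|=13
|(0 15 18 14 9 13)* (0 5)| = |(0 15 18 14 9 13 5)| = 7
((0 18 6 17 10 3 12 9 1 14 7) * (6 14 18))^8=((0 6 17 10 3 12 9 1 18 14 7))^8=(0 18 12 17 7 1 3 6 14 9 10)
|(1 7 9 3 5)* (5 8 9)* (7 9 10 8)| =10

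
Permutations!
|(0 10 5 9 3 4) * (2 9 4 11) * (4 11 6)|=9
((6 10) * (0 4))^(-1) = (0 4)(6 10)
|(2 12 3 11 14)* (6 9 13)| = 15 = |(2 12 3 11 14)(6 9 13)|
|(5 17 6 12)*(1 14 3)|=12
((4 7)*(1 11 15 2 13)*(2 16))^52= ((1 11 15 16 2 13)(4 7))^52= (1 2 15)(11 13 16)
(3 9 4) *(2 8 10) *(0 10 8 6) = (0 10 2 6)(3 9 4) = [10, 1, 6, 9, 3, 5, 0, 7, 8, 4, 2]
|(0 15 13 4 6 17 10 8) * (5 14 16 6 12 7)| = 13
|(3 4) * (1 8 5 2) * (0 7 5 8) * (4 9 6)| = |(0 7 5 2 1)(3 9 6 4)| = 20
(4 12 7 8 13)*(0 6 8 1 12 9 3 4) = (0 6 8 13)(1 12 7)(3 4 9) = [6, 12, 2, 4, 9, 5, 8, 1, 13, 3, 10, 11, 7, 0]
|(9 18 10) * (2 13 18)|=|(2 13 18 10 9)|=5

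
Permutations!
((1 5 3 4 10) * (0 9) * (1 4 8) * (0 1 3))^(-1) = ((0 9 1 5)(3 8)(4 10))^(-1) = (0 5 1 9)(3 8)(4 10)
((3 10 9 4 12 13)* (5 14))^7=((3 10 9 4 12 13)(5 14))^7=(3 10 9 4 12 13)(5 14)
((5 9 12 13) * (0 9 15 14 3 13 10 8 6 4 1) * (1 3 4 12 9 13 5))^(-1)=((0 13 1)(3 5 15 14 4)(6 12 10 8))^(-1)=(0 1 13)(3 4 14 15 5)(6 8 10 12)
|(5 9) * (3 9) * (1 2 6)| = 3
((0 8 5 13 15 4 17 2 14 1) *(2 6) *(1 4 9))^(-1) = ((0 8 5 13 15 9 1)(2 14 4 17 6))^(-1) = (0 1 9 15 13 5 8)(2 6 17 4 14)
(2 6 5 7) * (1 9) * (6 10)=[0, 9, 10, 3, 4, 7, 5, 2, 8, 1, 6]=(1 9)(2 10 6 5 7)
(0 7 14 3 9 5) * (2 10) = (0 7 14 3 9 5)(2 10) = [7, 1, 10, 9, 4, 0, 6, 14, 8, 5, 2, 11, 12, 13, 3]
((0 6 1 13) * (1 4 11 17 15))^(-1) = (0 13 1 15 17 11 4 6)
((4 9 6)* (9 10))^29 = (4 10 9 6)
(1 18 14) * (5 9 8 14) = (1 18 5 9 8 14) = [0, 18, 2, 3, 4, 9, 6, 7, 14, 8, 10, 11, 12, 13, 1, 15, 16, 17, 5]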